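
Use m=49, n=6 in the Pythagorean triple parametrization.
(2365, 588, 2437)

Euclid's formula: a = m² - n², b = 2mn, c = m² + n²
m = 49, n = 6
a = 49² - 6² = 2401 - 36 = 2365
b = 2 × 49 × 6 = 588
c = 49² + 6² = 2401 + 36 = 2437
Verification: 2365² + 588² = 5593225 + 345744 = 5938969 = 2437² ✓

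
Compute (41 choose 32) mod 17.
0

Using Lucas' theorem:
Write n=41 and k=32 in base 17:
n in base 17: [2, 7]
k in base 17: [1, 15]
C(41,32) mod 17 = ∏ C(n_i, k_i) mod 17
Digit binomials (mod 17): C(2,1) = 2; C(7,15) = 0 (k_i > n_i)
Product: 2 × 0 = 0 ≡ 0 (mod 17)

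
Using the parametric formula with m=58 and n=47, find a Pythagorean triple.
(1155, 5452, 5573)

Euclid's formula: a = m² - n², b = 2mn, c = m² + n²
m = 58, n = 47
a = 58² - 47² = 3364 - 2209 = 1155
b = 2 × 58 × 47 = 5452
c = 58² + 47² = 3364 + 2209 = 5573
Verification: 1155² + 5452² = 1334025 + 29724304 = 31058329 = 5573² ✓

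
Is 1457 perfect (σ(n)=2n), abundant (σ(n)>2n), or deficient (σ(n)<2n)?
deficient

Proper divisors of 1457: sum = 1 + 31 + 47 = 79
Since 79 < 1457, 1457 is deficient.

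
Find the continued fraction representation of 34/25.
[1; 2, 1, 3, 2]

Euclidean algorithm steps:
34 = 1 × 25 + 9
25 = 2 × 9 + 7
9 = 1 × 7 + 2
7 = 3 × 2 + 1
2 = 2 × 1 + 0
Continued fraction: [1; 2, 1, 3, 2]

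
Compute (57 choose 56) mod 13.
5

Using Lucas' theorem:
Write n=57 and k=56 in base 13:
n in base 13: [4, 5]
k in base 13: [4, 4]
C(57,56) mod 13 = ∏ C(n_i, k_i) mod 13
Digit binomials (mod 13): C(4,4) = 1; C(5,4) = 5
Product: 1 × 5 = 5 ≡ 5 (mod 13)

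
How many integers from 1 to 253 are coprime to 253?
220

253 = 11 × 23
φ(n) = n × ∏(1 - 1/p) for each prime p dividing n
φ(253) = 253 × (1 - 1/11) × (1 - 1/23) = 220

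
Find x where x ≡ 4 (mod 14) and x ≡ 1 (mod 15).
46

Using Chinese Remainder Theorem:
M = 14 × 15 = 210
M1 = 15, M2 = 14
y1 = 15^(-1) mod 14 = 1
y2 = 14^(-1) mod 15 = 14
x = (4×15×1 + 1×14×14) mod 210 = 46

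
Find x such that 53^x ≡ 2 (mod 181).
13

Baby-step giant-step with step n = ⌈√181⌉ = 14.
Baby steps 53^j mod 181 (j:value) for j=0..13: 0:1, 1:53, 2:94, 3:95, 4:148, 5:61, 6:156, 7:123, 8:3, 9:159, 10:101, 11:104, 12:82, 13:2.
h = 2 is already in the table at j=13, so x = 13.
Check: 53^13 ≡ 2 (mod 181).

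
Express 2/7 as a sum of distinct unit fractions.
1/4 + 1/28

Greedy algorithm:
2/7: ceiling(7/2) = 4, use 1/4
1/28: ceiling(28/1) = 28, use 1/28
Result: 2/7 = 1/4 + 1/28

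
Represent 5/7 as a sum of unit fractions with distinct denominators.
1/2 + 1/5 + 1/70

Greedy algorithm:
5/7: ceiling(7/5) = 2, use 1/2
3/14: ceiling(14/3) = 5, use 1/5
1/70: ceiling(70/1) = 70, use 1/70
Result: 5/7 = 1/2 + 1/5 + 1/70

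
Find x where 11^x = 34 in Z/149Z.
141

Baby-step giant-step with step n = ⌈√149⌉ = 13.
Baby steps 11^j mod 149 (j:value) for j=0..12: 0:1, 1:11, 2:121, 3:139, 4:39, 5:131, 6:100, 7:57, 8:31, 9:43, 10:26, 11:137, 12:17.
Giant-step multiplier: 11^(-13) ≡ 11^(148-13) = 11^135 ≡ 51 (mod 149).
Giant steps γ_i = 34·51^i mod 149: γ_0=34, γ_1=95, γ_2=77, γ_3=53, γ_4=21, γ_5=28, γ_6=87, γ_7=116, γ_8=105, γ_9=140, γ_10=137 (in table at j=11).
x = i·n + j = 10·13 + 11 = 141.
Check: 11^141 ≡ 34 (mod 149).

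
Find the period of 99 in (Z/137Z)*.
34

137 is prime, so ord(99) divides φ(137) = 136.
Divisors of 136: 1, 2, 4, 8, 17, 34, 68, 136.
Repeated squaring: 99^1 ≡ 99, 99^2 ≡ 74, 99^4 ≡ 133, 99^8 ≡ 16, 99^16 ≡ 119, 99^32 ≡ 50, 99^64 ≡ 34, 99^128 ≡ 60 (mod 137).
Test 99^d mod 137 for each divisor d in increasing order:
99^1 ≡ 99
99^2 ≡ 74
99^4 ≡ 133
99^8 ≡ 16
99^17 = 99^16·99^1 ≡ 136
99^34 = 99^32·99^2 ≡ 1  ← first divisor giving 1
The order is 34.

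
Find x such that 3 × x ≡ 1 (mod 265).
177

gcd(3, 265) = 1, so the inverse exists.
Extended Euclidean algorithm on (265, 3):
265 = 88 × 3 + 1  ⟹  1 = (1)·265 + (-88)·3
So (-88)·3 ≡ 1 (mod 265), i.e. 3^(-1) ≡ -88 ≡ 177 (mod 265).
Check: 3 × 177 = 531 ≡ 1 (mod 265)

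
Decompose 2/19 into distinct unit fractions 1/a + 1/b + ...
1/10 + 1/190

Greedy algorithm:
2/19: ceiling(19/2) = 10, use 1/10
1/190: ceiling(190/1) = 190, use 1/190
Result: 2/19 = 1/10 + 1/190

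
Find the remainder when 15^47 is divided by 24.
15

Repeated squaring. Binary of 47 = 101111.
15^1 ≡ 15 (mod 24); 15^2 ≡ 9 (mod 24); 15^4 ≡ 9 (mod 24); 15^8 ≡ 9 (mod 24); 15^16 ≡ 9 (mod 24); 15^32 ≡ 9 (mod 24)
15^47 = 15^1 × 15^2 × 15^4 × 15^8 × 15^32 ≡ 15 (mod 24)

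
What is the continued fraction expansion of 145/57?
[2; 1, 1, 5, 5]

Euclidean algorithm steps:
145 = 2 × 57 + 31
57 = 1 × 31 + 26
31 = 1 × 26 + 5
26 = 5 × 5 + 1
5 = 5 × 1 + 0
Continued fraction: [2; 1, 1, 5, 5]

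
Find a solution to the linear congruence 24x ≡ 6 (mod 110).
x ≡ 14 (mod 55)

gcd(24, 110) = 2, which divides 6, so solutions exist.
Divide through by 2: 12x ≡ 3 (mod 55).
Find 12^(-1) mod 55 by the extended Euclidean algorithm:
55 = 4 × 12 + 7  ⟹  7 = (1)·55 + (-4)·12
12 = 1 × 7 + 5  ⟹  5 = (-1)·55 + (5)·12
7 = 1 × 5 + 2  ⟹  2 = (2)·55 + (-9)·12
5 = 2 × 2 + 1  ⟹  1 = (-5)·55 + (23)·12
So (23)·12 ≡ 1 (mod 55), i.e. 12^(-1) ≡ 23 (mod 55).
x ≡ 23 × 3 = 69 ≡ 14 (mod 55).
Check: 24 × 14 = 336 ≡ 6 (mod 110).
x ≡ 14 (mod 55), giving 2 solutions mod 110.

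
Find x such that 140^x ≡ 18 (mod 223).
196

Baby-step giant-step with step n = ⌈√223⌉ = 15.
Baby steps 140^j mod 223 (j:value) for j=0..14: 0:1, 1:140, 2:199, 3:208, 4:130, 5:137, 6:2, 7:57, 8:175, 9:193, 10:37, 11:51, 12:4, 13:114, 14:127.
Giant-step multiplier: 140^(-15) ≡ 140^(222-15) = 140^207 ≡ 26 (mod 223).
Giant steps γ_i = 18·26^i mod 223: γ_0=18, γ_1=22, γ_2=126, γ_3=154, γ_4=213, γ_5=186, γ_6=153, γ_7=187, γ_8=179, γ_9=194, γ_10=138, γ_11=20, γ_12=74, γ_13=140 (in table at j=1).
x = i·n + j = 13·15 + 1 = 196.
Check: 140^196 ≡ 18 (mod 223).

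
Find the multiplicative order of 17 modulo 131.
130

131 is prime, so ord(17) divides φ(131) = 130.
Divisors of 130: 1, 2, 5, 10, 13, 26, 65, 130.
Repeated squaring: 17^1 ≡ 17, 17^2 ≡ 27, 17^4 ≡ 74, 17^8 ≡ 105, 17^16 ≡ 21, 17^32 ≡ 48, 17^64 ≡ 77, 17^128 ≡ 34 (mod 131).
Test 17^d mod 131 for each divisor d in increasing order:
17^1 ≡ 17
17^2 ≡ 27
17^5 = 17^4·17^1 ≡ 79
17^10 = 17^8·17^2 ≡ 84
17^13 = 17^8·17^4·17^1 ≡ 42
17^26 = 17^16·17^8·17^2 ≡ 61
17^65 = 17^64·17^1 ≡ 130
17^130 = 17^128·17^2 ≡ 1  ← first divisor giving 1
The order is 130.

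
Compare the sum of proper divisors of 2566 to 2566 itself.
deficient

Proper divisors of 2566: sum = 1 + 2 + 1283 = 1286
Since 1286 < 2566, 2566 is deficient.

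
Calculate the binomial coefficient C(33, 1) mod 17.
16

Using Lucas' theorem:
Write n=33 and k=1 in base 17:
n in base 17: [1, 16]
k in base 17: [0, 1]
C(33,1) mod 17 = ∏ C(n_i, k_i) mod 17
Digit binomials (mod 17): C(1,0) = 1; C(16,1) = 16
Product: 1 × 16 = 16 ≡ 16 (mod 17)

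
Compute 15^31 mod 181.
177

Repeated squaring. Binary of 31 = 11111.
15^1 ≡ 15 (mod 181); 15^2 ≡ 44 (mod 181); 15^4 ≡ 126 (mod 181); 15^8 ≡ 129 (mod 181); 15^16 ≡ 170 (mod 181)
15^31 = 15^1 × 15^2 × 15^4 × 15^8 × 15^16 ≡ 177 (mod 181)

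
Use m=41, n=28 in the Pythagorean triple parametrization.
(897, 2296, 2465)

Euclid's formula: a = m² - n², b = 2mn, c = m² + n²
m = 41, n = 28
a = 41² - 28² = 1681 - 784 = 897
b = 2 × 41 × 28 = 2296
c = 41² + 28² = 1681 + 784 = 2465
Verification: 897² + 2296² = 804609 + 5271616 = 6076225 = 2465² ✓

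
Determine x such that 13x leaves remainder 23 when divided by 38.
x ≡ 31 (mod 38)

gcd(13, 38) = 1, which divides 23, so solutions exist.
Find 13^(-1) mod 38 by the extended Euclidean algorithm:
38 = 2 × 13 + 12  ⟹  12 = (1)·38 + (-2)·13
13 = 1 × 12 + 1  ⟹  1 = (-1)·38 + (3)·13
So (3)·13 ≡ 1 (mod 38), i.e. 13^(-1) ≡ 3 (mod 38).
x ≡ 3 × 23 = 69 ≡ 31 (mod 38).
Check: 13 × 31 = 403 ≡ 23 (mod 38).
Unique solution: x ≡ 31 (mod 38)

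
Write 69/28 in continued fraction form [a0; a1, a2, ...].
[2; 2, 6, 2]

Euclidean algorithm steps:
69 = 2 × 28 + 13
28 = 2 × 13 + 2
13 = 6 × 2 + 1
2 = 2 × 1 + 0
Continued fraction: [2; 2, 6, 2]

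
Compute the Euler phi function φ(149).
148

149 = 149
φ(n) = n × ∏(1 - 1/p) for each prime p dividing n
φ(149) = 149 × (1 - 1/149) = 148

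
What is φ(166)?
82

166 = 2 × 83
φ(n) = n × ∏(1 - 1/p) for each prime p dividing n
φ(166) = 166 × (1 - 1/2) × (1 - 1/83) = 82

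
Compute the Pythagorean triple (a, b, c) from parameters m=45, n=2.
(2021, 180, 2029)

Euclid's formula: a = m² - n², b = 2mn, c = m² + n²
m = 45, n = 2
a = 45² - 2² = 2025 - 4 = 2021
b = 2 × 45 × 2 = 180
c = 45² + 2² = 2025 + 4 = 2029
Verification: 2021² + 180² = 4084441 + 32400 = 4116841 = 2029² ✓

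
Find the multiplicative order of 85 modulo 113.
14

113 is prime, so ord(85) divides φ(113) = 112.
Divisors of 112: 1, 2, 4, 7, 8, 14, 16, 28, 56, 112.
Repeated squaring: 85^1 ≡ 85, 85^2 ≡ 106, 85^4 ≡ 49, 85^8 ≡ 28, 85^16 ≡ 106, 85^32 ≡ 49, 85^64 ≡ 28 (mod 113).
Test 85^d mod 113 for each divisor d in increasing order:
85^1 ≡ 85
85^2 ≡ 106
85^4 ≡ 49
85^7 = 85^4·85^2·85^1 ≡ 112
85^8 ≡ 28
85^14 = 85^8·85^4·85^2 ≡ 1  ← first divisor giving 1
The order is 14.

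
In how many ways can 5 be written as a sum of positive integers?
7

p(n) counts ways to write n as a sum of positive integers (order ignored).
Examples: 5; 4 + 1; 3 + 2; 3 + 1 + 1; 2 + 2 + 1; ... (7 total)
p(5) = 7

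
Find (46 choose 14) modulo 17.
0

Using Lucas' theorem:
Write n=46 and k=14 in base 17:
n in base 17: [2, 12]
k in base 17: [0, 14]
C(46,14) mod 17 = ∏ C(n_i, k_i) mod 17
Digit binomials (mod 17): C(2,0) = 1; C(12,14) = 0 (k_i > n_i)
Product: 1 × 0 = 0 ≡ 0 (mod 17)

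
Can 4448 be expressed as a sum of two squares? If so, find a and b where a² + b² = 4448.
Not possible

Factorization: 4448 = 2^5 × 139
By Fermat: n is sum of two squares iff every prime p ≡ 3 (mod 4) appears to even power.
Prime(s) ≡ 3 (mod 4) with odd exponent: [(139, 1)]
Therefore 4448 cannot be expressed as a² + b².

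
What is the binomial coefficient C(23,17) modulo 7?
0

Using Lucas' theorem:
Write n=23 and k=17 in base 7:
n in base 7: [3, 2]
k in base 7: [2, 3]
C(23,17) mod 7 = ∏ C(n_i, k_i) mod 7
Digit binomials (mod 7): C(3,2) = 3; C(2,3) = 0 (k_i > n_i)
Product: 3 × 0 = 0 ≡ 0 (mod 7)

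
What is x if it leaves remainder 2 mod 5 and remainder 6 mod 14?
62

Using Chinese Remainder Theorem:
M = 5 × 14 = 70
M1 = 14, M2 = 5
y1 = 14^(-1) mod 5 = 4
y2 = 5^(-1) mod 14 = 3
x = (2×14×4 + 6×5×3) mod 70 = 62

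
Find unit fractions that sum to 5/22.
1/5 + 1/37 + 1/4070

Greedy algorithm:
5/22: ceiling(22/5) = 5, use 1/5
3/110: ceiling(110/3) = 37, use 1/37
1/4070: ceiling(4070/1) = 4070, use 1/4070
Result: 5/22 = 1/5 + 1/37 + 1/4070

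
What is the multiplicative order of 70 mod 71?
2

71 is prime, so ord(70) divides φ(71) = 70.
Divisors of 70: 1, 2, 5, 7, 10, 14, 35, 70.
Repeated squaring: 70^1 ≡ 70, 70^2 ≡ 1, 70^4 ≡ 1, 70^8 ≡ 1, 70^16 ≡ 1, 70^32 ≡ 1, 70^64 ≡ 1 (mod 71).
Test 70^d mod 71 for each divisor d in increasing order:
70^1 ≡ 70
70^2 ≡ 1  ← first divisor giving 1
The order is 2.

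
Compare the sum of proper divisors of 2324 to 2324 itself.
abundant

Proper divisors of 2324: sum = 1 + 2 + 4 + 7 + 14 + 28 + 83 + 166 + 332 + 581 + 1162 = 2380
Since 2380 > 2324, 2324 is abundant.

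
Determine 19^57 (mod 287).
181

Repeated squaring. Binary of 57 = 111001.
19^1 ≡ 19 (mod 287); 19^2 ≡ 74 (mod 287); 19^4 ≡ 23 (mod 287); 19^8 ≡ 242 (mod 287); 19^16 ≡ 16 (mod 287); 19^32 ≡ 256 (mod 287)
19^57 = 19^1 × 19^8 × 19^16 × 19^32 ≡ 181 (mod 287)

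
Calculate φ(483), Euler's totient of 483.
264

483 = 3 × 7 × 23
φ(n) = n × ∏(1 - 1/p) for each prime p dividing n
φ(483) = 483 × (1 - 1/3) × (1 - 1/7) × (1 - 1/23) = 264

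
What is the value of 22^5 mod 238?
218

Repeated squaring. Binary of 5 = 101.
22^1 ≡ 22 (mod 238); 22^2 ≡ 8 (mod 238); 22^4 ≡ 64 (mod 238)
22^5 = 22^1 × 22^4 ≡ 218 (mod 238)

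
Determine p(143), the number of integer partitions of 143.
20390982757

p(n) counts ways to write n as a sum of positive integers (order ignored).
Euler's pentagonal recurrence: p(k) = p(k-1) + p(k-2) - p(k-5) - p(k-7) + p(k-12) + p(k-15) - ... (offsets j(3j∓1)/2, signs ++--, p(0)=1, p(<0)=0).
DP table for k = 0..142: p(0)=1, p(1)=1, p(2)=2, p(3)=3, p(4)=5, p(5)=7, p(6)=11, p(7)=15, p(8)=22, p(9)=30, p(10)=42, p(11)=56, p(12)=77, p(13)=101, p(14)=135, p(15)=176, p(16)=231, p(17)=297, p(18)=385, p(19)=490, p(20)=627, p(21)=792, p(22)=1002, p(23)=1255, p(24)=1575, p(25)=1958, p(26)=2436, p(27)=3010, p(28)=3718, p(29)=4565, p(30)=5604, p(31)=6842, p(32)=8349, p(33)=10143, p(34)=12310, p(35)=14883, p(36)=17977, p(37)=21637, p(38)=26015, p(39)=31185, p(40)=37338, p(41)=44583, p(42)=53174, p(43)=63261, p(44)=75175, p(45)=89134, p(46)=105558, p(47)=124754, p(48)=147273, p(49)=173525, p(50)=204226, p(51)=239943, p(52)=281589, p(53)=329931, p(54)=386155, p(55)=451276, p(56)=526823, p(57)=614154, p(58)=715220, p(59)=831820, p(60)=966467, p(61)=1121505, p(62)=1300156, p(63)=1505499, p(64)=1741630, p(65)=2012558, p(66)=2323520, p(67)=2679689, p(68)=3087735, p(69)=3554345, p(70)=4087968, p(71)=4697205, p(72)=5392783, p(73)=6185689, p(74)=7089500, p(75)=8118264, p(76)=9289091, p(77)=10619863, p(78)=12132164, p(79)=13848650, p(80)=15796476, p(81)=18004327, p(82)=20506255, p(83)=23338469, p(84)=26543660, p(85)=30167357, p(86)=34262962, p(87)=38887673, p(88)=44108109, p(89)=49995925, p(90)=56634173, p(91)=64112359, p(92)=72533807, p(93)=82010177, p(94)=92669720, p(95)=104651419, p(96)=118114304, p(97)=133230930, p(98)=150198136, p(99)=169229875, p(100)=190569292, p(101)=214481126, p(102)=241265379, p(103)=271248950, p(104)=304801365, p(105)=342325709, p(106)=384276336, p(107)=431149389, p(108)=483502844, p(109)=541946240, p(110)=607163746, p(111)=679903203, p(112)=761002156, p(113)=851376628, p(114)=952050665, p(115)=1064144451, p(116)=1188908248, p(117)=1327710076, p(118)=1482074143, p(119)=1653668665, p(120)=1844349560, p(121)=2056148051, p(122)=2291320912, p(123)=2552338241, p(124)=2841940500, p(125)=3163127352, p(126)=3519222692, p(127)=3913864295, p(128)=4351078600, p(129)=4835271870, p(130)=5371315400, p(131)=5964539504, p(132)=6620830889, p(133)=7346629512, p(134)=8149040695, p(135)=9035836076, p(136)=10015581680, p(137)=11097645016, p(138)=12292341831, p(139)=13610949895, p(140)=15065878135, p(141)=16670689208, p(142)=18440293320.
Final step: p(143) = p(142) + p(141) - p(138) - p(136) + p(131) + p(128) - p(121) - p(117) + p(108) + p(103) - p(92) - p(86) + p(73) + p(66) - p(51) - p(43) + p(26) + p(17)
= 18440293320 + 16670689208 - 12292341831 - 10015581680 + 5964539504 + 4351078600 - 2056148051 - 1327710076 + 483502844 + 271248950 - 72533807 - 34262962 + 6185689 + 2323520 - 239943 - 63261 + 2436 + 297
= 20390982757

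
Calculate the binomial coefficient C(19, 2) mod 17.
1

Using Lucas' theorem:
Write n=19 and k=2 in base 17:
n in base 17: [1, 2]
k in base 17: [0, 2]
C(19,2) mod 17 = ∏ C(n_i, k_i) mod 17
Digit binomials (mod 17): C(1,0) = 1; C(2,2) = 1
Product: 1 × 1 = 1 ≡ 1 (mod 17)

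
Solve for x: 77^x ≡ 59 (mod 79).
37

Baby-step giant-step with step n = ⌈√79⌉ = 9.
Baby steps 77^j mod 79 (j:value) for j=0..8: 0:1, 1:77, 2:4, 3:71, 4:16, 5:47, 6:64, 7:30, 8:19.
Giant-step multiplier: 77^(-9) ≡ 77^(78-9) = 77^69 ≡ 27 (mod 79).
Giant steps γ_i = 59·27^i mod 79: γ_0=59, γ_1=13, γ_2=35, γ_3=76, γ_4=77 (in table at j=1).
x = i·n + j = 4·9 + 1 = 37.
Check: 77^37 ≡ 59 (mod 79).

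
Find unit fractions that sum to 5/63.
1/13 + 1/410 + 1/335790

Greedy algorithm:
5/63: ceiling(63/5) = 13, use 1/13
2/819: ceiling(819/2) = 410, use 1/410
1/335790: ceiling(335790/1) = 335790, use 1/335790
Result: 5/63 = 1/13 + 1/410 + 1/335790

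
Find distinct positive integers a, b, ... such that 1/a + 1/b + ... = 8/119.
1/15 + 1/1785

Greedy algorithm:
8/119: ceiling(119/8) = 15, use 1/15
1/1785: ceiling(1785/1) = 1785, use 1/1785
Result: 8/119 = 1/15 + 1/1785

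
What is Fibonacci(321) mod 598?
12

Matrix identity: Q^n = [[F_(n+1), F_n], [F_n, F_(n-1)]] with Q = [[1,1],[1,0]].
n = 321 = 101000001₂. Square-and-multiply, entries mod 598:
Q^1 = [[1,1],[1,0]]
Q^2 = (Q^1)² = [[2,1],[1,1]]
Q^5 = (Q^2)²·Q = [[8,5],[5,3]]
Q^10 = (Q^5)² = [[89,55],[55,34]]
Q^20 = (Q^10)² = [[182,187],[187,593]]
Q^40 = (Q^20)² = [[519,209],[209,310]]
Q^80 = (Q^40)² = [[288,439],[439,447]]
Q^160 = (Q^80)² = [[585,343],[343,242]]
Q^321 = (Q^160)²·Q = [[221,12],[12,209]]
F_321 mod 598 = Q^321[0][1] = 12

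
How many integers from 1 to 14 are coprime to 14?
6

14 = 2 × 7
φ(n) = n × ∏(1 - 1/p) for each prime p dividing n
φ(14) = 14 × (1 - 1/2) × (1 - 1/7) = 6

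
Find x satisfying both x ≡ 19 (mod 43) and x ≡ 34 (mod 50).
234

Using Chinese Remainder Theorem:
M = 43 × 50 = 2150
M1 = 50, M2 = 43
y1 = 50^(-1) mod 43 = 37
y2 = 43^(-1) mod 50 = 7
x = (19×50×37 + 34×43×7) mod 2150 = 234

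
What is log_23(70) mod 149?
121

Baby-step giant-step with step n = ⌈√149⌉ = 13.
Baby steps 23^j mod 149 (j:value) for j=0..12: 0:1, 1:23, 2:82, 3:98, 4:19, 5:139, 6:68, 7:74, 8:63, 9:108, 10:100, 11:65, 12:5.
Giant-step multiplier: 23^(-13) ≡ 23^(148-13) = 23^135 ≡ 92 (mod 149).
Giant steps γ_i = 70·92^i mod 149: γ_0=70, γ_1=33, γ_2=56, γ_3=86, γ_4=15, γ_5=39, γ_6=12, γ_7=61, γ_8=99, γ_9=19 (in table at j=4).
x = i·n + j = 9·13 + 4 = 121.
Check: 23^121 ≡ 70 (mod 149).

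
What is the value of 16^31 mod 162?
88

Repeated squaring. Binary of 31 = 11111.
16^1 ≡ 16 (mod 162); 16^2 ≡ 94 (mod 162); 16^4 ≡ 88 (mod 162); 16^8 ≡ 130 (mod 162); 16^16 ≡ 52 (mod 162)
16^31 = 16^1 × 16^2 × 16^4 × 16^8 × 16^16 ≡ 88 (mod 162)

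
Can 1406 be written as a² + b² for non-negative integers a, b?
Not possible

Factorization: 1406 = 2 × 19 × 37
By Fermat: n is sum of two squares iff every prime p ≡ 3 (mod 4) appears to even power.
Prime(s) ≡ 3 (mod 4) with odd exponent: [(19, 1)]
Therefore 1406 cannot be expressed as a² + b².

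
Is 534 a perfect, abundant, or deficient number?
abundant

Proper divisors of 534: sum = 1 + 2 + 3 + 6 + 89 + 178 + 267 = 546
Since 546 > 534, 534 is abundant.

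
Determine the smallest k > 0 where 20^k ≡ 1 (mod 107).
106

107 is prime, so ord(20) divides φ(107) = 106.
Divisors of 106: 1, 2, 53, 106.
Repeated squaring: 20^1 ≡ 20, 20^2 ≡ 79, 20^4 ≡ 35, 20^8 ≡ 48, 20^16 ≡ 57, 20^32 ≡ 39, 20^64 ≡ 23 (mod 107).
Test 20^d mod 107 for each divisor d in increasing order:
20^1 ≡ 20
20^2 ≡ 79
20^53 = 20^32·20^16·20^4·20^1 ≡ 106
20^106 = 20^64·20^32·20^8·20^2 ≡ 1  ← first divisor giving 1
The order is 106.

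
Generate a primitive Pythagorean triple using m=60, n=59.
(119, 7080, 7081)

Euclid's formula: a = m² - n², b = 2mn, c = m² + n²
m = 60, n = 59
a = 60² - 59² = 3600 - 3481 = 119
b = 2 × 60 × 59 = 7080
c = 60² + 59² = 3600 + 3481 = 7081
Verification: 119² + 7080² = 14161 + 50126400 = 50140561 = 7081² ✓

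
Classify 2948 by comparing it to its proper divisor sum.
deficient

Proper divisors of 2948: sum = 1 + 2 + 4 + 11 + 22 + 44 + 67 + 134 + 268 + 737 + 1474 = 2764
Since 2764 < 2948, 2948 is deficient.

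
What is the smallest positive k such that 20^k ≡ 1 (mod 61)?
5

61 is prime, so ord(20) divides φ(61) = 60.
Divisors of 60: 1, 2, 3, 4, 5, 6, 10, 12, 15, 20, 30, 60.
Repeated squaring: 20^1 ≡ 20, 20^2 ≡ 34, 20^4 ≡ 58, 20^8 ≡ 9, 20^16 ≡ 20, 20^32 ≡ 34 (mod 61).
Test 20^d mod 61 for each divisor d in increasing order:
20^1 ≡ 20
20^2 ≡ 34
20^3 = 20^2·20^1 ≡ 9
20^4 ≡ 58
20^5 = 20^4·20^1 ≡ 1  ← first divisor giving 1
The order is 5.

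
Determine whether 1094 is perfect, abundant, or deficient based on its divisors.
deficient

Proper divisors of 1094: sum = 1 + 2 + 547 = 550
Since 550 < 1094, 1094 is deficient.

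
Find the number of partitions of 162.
129913904637

p(n) counts ways to write n as a sum of positive integers (order ignored).
Euler's pentagonal recurrence: p(k) = p(k-1) + p(k-2) - p(k-5) - p(k-7) + p(k-12) + p(k-15) - ... (offsets j(3j∓1)/2, signs ++--, p(0)=1, p(<0)=0).
DP table for k = 0..161: p(0)=1, p(1)=1, p(2)=2, p(3)=3, p(4)=5, p(5)=7, p(6)=11, p(7)=15, p(8)=22, p(9)=30, p(10)=42, p(11)=56, p(12)=77, p(13)=101, p(14)=135, p(15)=176, p(16)=231, p(17)=297, p(18)=385, p(19)=490, p(20)=627, p(21)=792, p(22)=1002, p(23)=1255, p(24)=1575, p(25)=1958, p(26)=2436, p(27)=3010, p(28)=3718, p(29)=4565, p(30)=5604, p(31)=6842, p(32)=8349, p(33)=10143, p(34)=12310, p(35)=14883, p(36)=17977, p(37)=21637, p(38)=26015, p(39)=31185, p(40)=37338, p(41)=44583, p(42)=53174, p(43)=63261, p(44)=75175, p(45)=89134, p(46)=105558, p(47)=124754, p(48)=147273, p(49)=173525, p(50)=204226, p(51)=239943, p(52)=281589, p(53)=329931, p(54)=386155, p(55)=451276, p(56)=526823, p(57)=614154, p(58)=715220, p(59)=831820, p(60)=966467, p(61)=1121505, p(62)=1300156, p(63)=1505499, p(64)=1741630, p(65)=2012558, p(66)=2323520, p(67)=2679689, p(68)=3087735, p(69)=3554345, p(70)=4087968, p(71)=4697205, p(72)=5392783, p(73)=6185689, p(74)=7089500, p(75)=8118264, p(76)=9289091, p(77)=10619863, p(78)=12132164, p(79)=13848650, p(80)=15796476, p(81)=18004327, p(82)=20506255, p(83)=23338469, p(84)=26543660, p(85)=30167357, p(86)=34262962, p(87)=38887673, p(88)=44108109, p(89)=49995925, p(90)=56634173, p(91)=64112359, p(92)=72533807, p(93)=82010177, p(94)=92669720, p(95)=104651419, p(96)=118114304, p(97)=133230930, p(98)=150198136, p(99)=169229875, p(100)=190569292, p(101)=214481126, p(102)=241265379, p(103)=271248950, p(104)=304801365, p(105)=342325709, p(106)=384276336, p(107)=431149389, p(108)=483502844, p(109)=541946240, p(110)=607163746, p(111)=679903203, p(112)=761002156, p(113)=851376628, p(114)=952050665, p(115)=1064144451, p(116)=1188908248, p(117)=1327710076, p(118)=1482074143, p(119)=1653668665, p(120)=1844349560, p(121)=2056148051, p(122)=2291320912, p(123)=2552338241, p(124)=2841940500, p(125)=3163127352, p(126)=3519222692, p(127)=3913864295, p(128)=4351078600, p(129)=4835271870, p(130)=5371315400, p(131)=5964539504, p(132)=6620830889, p(133)=7346629512, p(134)=8149040695, p(135)=9035836076, p(136)=10015581680, p(137)=11097645016, p(138)=12292341831, p(139)=13610949895, p(140)=15065878135, p(141)=16670689208, p(142)=18440293320, p(143)=20390982757, p(144)=22540654445, p(145)=24908858009, p(146)=27517052599, p(147)=30388671978, p(148)=33549419497, p(149)=37027355200, p(150)=40853235313, p(151)=45060624582, p(152)=49686288421, p(153)=54770336324, p(154)=60356673280, p(155)=66493182097, p(156)=73232243759, p(157)=80630964769, p(158)=88751778802, p(159)=97662728555, p(160)=107438159466, p(161)=118159068427.
Final step: p(162) = p(161) + p(160) - p(157) - p(155) + p(150) + p(147) - p(140) - p(136) + p(127) + p(122) - p(111) - p(105) + p(92) + p(85) - p(70) - p(62) + p(45) + p(36) - p(17) - p(7)
= 118159068427 + 107438159466 - 80630964769 - 66493182097 + 40853235313 + 30388671978 - 15065878135 - 10015581680 + 3913864295 + 2291320912 - 679903203 - 342325709 + 72533807 + 30167357 - 4087968 - 1300156 + 89134 + 17977 - 297 - 15
= 129913904637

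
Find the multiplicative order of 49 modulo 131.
65

131 is prime, so ord(49) divides φ(131) = 130.
Divisors of 130: 1, 2, 5, 10, 13, 26, 65, 130.
Repeated squaring: 49^1 ≡ 49, 49^2 ≡ 43, 49^4 ≡ 15, 49^8 ≡ 94, 49^16 ≡ 59, 49^32 ≡ 75, 49^64 ≡ 123, 49^128 ≡ 64 (mod 131).
Test 49^d mod 131 for each divisor d in increasing order:
49^1 ≡ 49
49^2 ≡ 43
49^5 = 49^4·49^1 ≡ 80
49^10 = 49^8·49^2 ≡ 112
49^13 = 49^8·49^4·49^1 ≡ 53
49^26 = 49^16·49^8·49^2 ≡ 58
49^65 = 49^64·49^1 ≡ 1  ← first divisor giving 1
The order is 65.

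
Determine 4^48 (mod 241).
1

Repeated squaring. Binary of 48 = 110000.
4^1 ≡ 4 (mod 241); 4^2 ≡ 16 (mod 241); 4^4 ≡ 15 (mod 241); 4^8 ≡ 225 (mod 241); 4^16 ≡ 15 (mod 241); 4^32 ≡ 225 (mod 241)
4^48 = 4^16 × 4^32 ≡ 1 (mod 241)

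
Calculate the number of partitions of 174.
397125074750

p(n) counts ways to write n as a sum of positive integers (order ignored).
Euler's pentagonal recurrence: p(k) = p(k-1) + p(k-2) - p(k-5) - p(k-7) + p(k-12) + p(k-15) - ... (offsets j(3j∓1)/2, signs ++--, p(0)=1, p(<0)=0).
DP table for k = 0..173: p(0)=1, p(1)=1, p(2)=2, p(3)=3, p(4)=5, p(5)=7, p(6)=11, p(7)=15, p(8)=22, p(9)=30, p(10)=42, p(11)=56, p(12)=77, p(13)=101, p(14)=135, p(15)=176, p(16)=231, p(17)=297, p(18)=385, p(19)=490, p(20)=627, p(21)=792, p(22)=1002, p(23)=1255, p(24)=1575, p(25)=1958, p(26)=2436, p(27)=3010, p(28)=3718, p(29)=4565, p(30)=5604, p(31)=6842, p(32)=8349, p(33)=10143, p(34)=12310, p(35)=14883, p(36)=17977, p(37)=21637, p(38)=26015, p(39)=31185, p(40)=37338, p(41)=44583, p(42)=53174, p(43)=63261, p(44)=75175, p(45)=89134, p(46)=105558, p(47)=124754, p(48)=147273, p(49)=173525, p(50)=204226, p(51)=239943, p(52)=281589, p(53)=329931, p(54)=386155, p(55)=451276, p(56)=526823, p(57)=614154, p(58)=715220, p(59)=831820, p(60)=966467, p(61)=1121505, p(62)=1300156, p(63)=1505499, p(64)=1741630, p(65)=2012558, p(66)=2323520, p(67)=2679689, p(68)=3087735, p(69)=3554345, p(70)=4087968, p(71)=4697205, p(72)=5392783, p(73)=6185689, p(74)=7089500, p(75)=8118264, p(76)=9289091, p(77)=10619863, p(78)=12132164, p(79)=13848650, p(80)=15796476, p(81)=18004327, p(82)=20506255, p(83)=23338469, p(84)=26543660, p(85)=30167357, p(86)=34262962, p(87)=38887673, p(88)=44108109, p(89)=49995925, p(90)=56634173, p(91)=64112359, p(92)=72533807, p(93)=82010177, p(94)=92669720, p(95)=104651419, p(96)=118114304, p(97)=133230930, p(98)=150198136, p(99)=169229875, p(100)=190569292, p(101)=214481126, p(102)=241265379, p(103)=271248950, p(104)=304801365, p(105)=342325709, p(106)=384276336, p(107)=431149389, p(108)=483502844, p(109)=541946240, p(110)=607163746, p(111)=679903203, p(112)=761002156, p(113)=851376628, p(114)=952050665, p(115)=1064144451, p(116)=1188908248, p(117)=1327710076, p(118)=1482074143, p(119)=1653668665, p(120)=1844349560, p(121)=2056148051, p(122)=2291320912, p(123)=2552338241, p(124)=2841940500, p(125)=3163127352, p(126)=3519222692, p(127)=3913864295, p(128)=4351078600, p(129)=4835271870, p(130)=5371315400, p(131)=5964539504, p(132)=6620830889, p(133)=7346629512, p(134)=8149040695, p(135)=9035836076, p(136)=10015581680, p(137)=11097645016, p(138)=12292341831, p(139)=13610949895, p(140)=15065878135, p(141)=16670689208, p(142)=18440293320, p(143)=20390982757, p(144)=22540654445, p(145)=24908858009, p(146)=27517052599, p(147)=30388671978, p(148)=33549419497, p(149)=37027355200, p(150)=40853235313, p(151)=45060624582, p(152)=49686288421, p(153)=54770336324, p(154)=60356673280, p(155)=66493182097, p(156)=73232243759, p(157)=80630964769, p(158)=88751778802, p(159)=97662728555, p(160)=107438159466, p(161)=118159068427, p(162)=129913904637, p(163)=142798995930, p(164)=156919475295, p(165)=172389800255, p(166)=189334822579, p(167)=207890420102, p(168)=228204732751, p(169)=250438925115, p(170)=274768617130, p(171)=301384802048, p(172)=330495499613, p(173)=362326859895.
Final step: p(174) = p(173) + p(172) - p(169) - p(167) + p(162) + p(159) - p(152) - p(148) + p(139) + p(134) - p(123) - p(117) + p(104) + p(97) - p(82) - p(74) + p(57) + p(48) - p(29) - p(19)
= 362326859895 + 330495499613 - 250438925115 - 207890420102 + 129913904637 + 97662728555 - 49686288421 - 33549419497 + 13610949895 + 8149040695 - 2552338241 - 1327710076 + 304801365 + 133230930 - 20506255 - 7089500 + 614154 + 147273 - 4565 - 490
= 397125074750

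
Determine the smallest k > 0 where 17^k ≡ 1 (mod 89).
44

89 is prime, so ord(17) divides φ(89) = 88.
Divisors of 88: 1, 2, 4, 8, 11, 22, 44, 88.
Repeated squaring: 17^1 ≡ 17, 17^2 ≡ 22, 17^4 ≡ 39, 17^8 ≡ 8, 17^16 ≡ 64, 17^32 ≡ 2, 17^64 ≡ 4 (mod 89).
Test 17^d mod 89 for each divisor d in increasing order:
17^1 ≡ 17
17^2 ≡ 22
17^4 ≡ 39
17^8 ≡ 8
17^11 = 17^8·17^2·17^1 ≡ 55
17^22 = 17^16·17^4·17^2 ≡ 88
17^44 = 17^32·17^8·17^4 ≡ 1  ← first divisor giving 1
The order is 44.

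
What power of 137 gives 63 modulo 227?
48

Baby-step giant-step with step n = ⌈√227⌉ = 16.
Baby steps 137^j mod 227 (j:value) for j=0..15: 0:1, 1:137, 2:155, 3:124, 4:190, 5:152, 6:167, 7:179, 8:7, 9:51, 10:177, 11:187, 12:195, 13:156, 14:34, 15:118.
Giant-step multiplier: 137^(-16) ≡ 137^(226-16) = 137^210 ≡ 139 (mod 227).
Giant steps γ_i = 63·139^i mod 227: γ_0=63, γ_1=131, γ_2=49, γ_3=1 (in table at j=0).
x = i·n + j = 3·16 + 0 = 48.
Check: 137^48 ≡ 63 (mod 227).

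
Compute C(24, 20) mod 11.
0

Using Lucas' theorem:
Write n=24 and k=20 in base 11:
n in base 11: [2, 2]
k in base 11: [1, 9]
C(24,20) mod 11 = ∏ C(n_i, k_i) mod 11
Digit binomials (mod 11): C(2,1) = 2; C(2,9) = 0 (k_i > n_i)
Product: 2 × 0 = 0 ≡ 0 (mod 11)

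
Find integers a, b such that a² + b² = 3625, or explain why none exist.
5² + 60² (a=5, b=60)

Factorization: 3625 = 5^3 × 29
By Fermat: n is sum of two squares iff every prime p ≡ 3 (mod 4) appears to even power.
All primes ≡ 3 (mod 4) appear to even power.
Search a = 0, 1, 2, … for 3625 - a² a perfect square: first hit at a = 5: 3625 - 25 = 3600 = 60².
3625 = 5² + 60² = 25 + 3600 ✓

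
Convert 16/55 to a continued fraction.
[0; 3, 2, 3, 2]

Euclidean algorithm steps:
16 = 0 × 55 + 16
55 = 3 × 16 + 7
16 = 2 × 7 + 2
7 = 3 × 2 + 1
2 = 2 × 1 + 0
Continued fraction: [0; 3, 2, 3, 2]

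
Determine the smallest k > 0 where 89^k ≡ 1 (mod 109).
27

109 is prime, so ord(89) divides φ(109) = 108.
Divisors of 108: 1, 2, 3, 4, 6, 9, 12, 18, 27, 36, 54, 108.
Repeated squaring: 89^1 ≡ 89, 89^2 ≡ 73, 89^4 ≡ 97, 89^8 ≡ 35, 89^16 ≡ 26, 89^32 ≡ 22, 89^64 ≡ 48 (mod 109).
Test 89^d mod 109 for each divisor d in increasing order:
89^1 ≡ 89
89^2 ≡ 73
89^3 = 89^2·89^1 ≡ 66
89^4 ≡ 97
89^6 = 89^4·89^2 ≡ 105
89^9 = 89^8·89^1 ≡ 63
89^12 = 89^8·89^4 ≡ 16
89^18 = 89^16·89^2 ≡ 45
89^27 = 89^16·89^8·89^2·89^1 ≡ 1  ← first divisor giving 1
The order is 27.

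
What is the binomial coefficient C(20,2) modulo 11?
3

Using Lucas' theorem:
Write n=20 and k=2 in base 11:
n in base 11: [1, 9]
k in base 11: [0, 2]
C(20,2) mod 11 = ∏ C(n_i, k_i) mod 11
Digit binomials (mod 11): C(1,0) = 1; C(9,2) = 36 ≡ 3
Product: 1 × 3 = 3 ≡ 3 (mod 11)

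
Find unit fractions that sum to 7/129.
1/19 + 1/613 + 1/1502463

Greedy algorithm:
7/129: ceiling(129/7) = 19, use 1/19
4/2451: ceiling(2451/4) = 613, use 1/613
1/1502463: ceiling(1502463/1) = 1502463, use 1/1502463
Result: 7/129 = 1/19 + 1/613 + 1/1502463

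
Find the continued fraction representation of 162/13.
[12; 2, 6]

Euclidean algorithm steps:
162 = 12 × 13 + 6
13 = 2 × 6 + 1
6 = 6 × 1 + 0
Continued fraction: [12; 2, 6]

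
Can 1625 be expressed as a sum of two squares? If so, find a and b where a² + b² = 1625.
5² + 40² (a=5, b=40)

Factorization: 1625 = 5^3 × 13
By Fermat: n is sum of two squares iff every prime p ≡ 3 (mod 4) appears to even power.
All primes ≡ 3 (mod 4) appear to even power.
Search a = 0, 1, 2, … for 1625 - a² a perfect square: first hit at a = 5: 1625 - 25 = 1600 = 40².
1625 = 5² + 40² = 25 + 1600 ✓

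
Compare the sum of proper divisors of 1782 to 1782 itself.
abundant

Proper divisors of 1782: sum = 1 + 2 + 3 + 6 + 9 + 11 + 18 + 22 + ... + 198 + 297 + 594 + 891 (19 divisors) = 2574
Since 2574 > 1782, 1782 is abundant.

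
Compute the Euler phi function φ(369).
240

369 = 3^2 × 41
φ(n) = n × ∏(1 - 1/p) for each prime p dividing n
φ(369) = 369 × (1 - 1/3) × (1 - 1/41) = 240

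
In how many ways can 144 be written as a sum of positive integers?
22540654445

p(n) counts ways to write n as a sum of positive integers (order ignored).
Euler's pentagonal recurrence: p(k) = p(k-1) + p(k-2) - p(k-5) - p(k-7) + p(k-12) + p(k-15) - ... (offsets j(3j∓1)/2, signs ++--, p(0)=1, p(<0)=0).
DP table for k = 0..143: p(0)=1, p(1)=1, p(2)=2, p(3)=3, p(4)=5, p(5)=7, p(6)=11, p(7)=15, p(8)=22, p(9)=30, p(10)=42, p(11)=56, p(12)=77, p(13)=101, p(14)=135, p(15)=176, p(16)=231, p(17)=297, p(18)=385, p(19)=490, p(20)=627, p(21)=792, p(22)=1002, p(23)=1255, p(24)=1575, p(25)=1958, p(26)=2436, p(27)=3010, p(28)=3718, p(29)=4565, p(30)=5604, p(31)=6842, p(32)=8349, p(33)=10143, p(34)=12310, p(35)=14883, p(36)=17977, p(37)=21637, p(38)=26015, p(39)=31185, p(40)=37338, p(41)=44583, p(42)=53174, p(43)=63261, p(44)=75175, p(45)=89134, p(46)=105558, p(47)=124754, p(48)=147273, p(49)=173525, p(50)=204226, p(51)=239943, p(52)=281589, p(53)=329931, p(54)=386155, p(55)=451276, p(56)=526823, p(57)=614154, p(58)=715220, p(59)=831820, p(60)=966467, p(61)=1121505, p(62)=1300156, p(63)=1505499, p(64)=1741630, p(65)=2012558, p(66)=2323520, p(67)=2679689, p(68)=3087735, p(69)=3554345, p(70)=4087968, p(71)=4697205, p(72)=5392783, p(73)=6185689, p(74)=7089500, p(75)=8118264, p(76)=9289091, p(77)=10619863, p(78)=12132164, p(79)=13848650, p(80)=15796476, p(81)=18004327, p(82)=20506255, p(83)=23338469, p(84)=26543660, p(85)=30167357, p(86)=34262962, p(87)=38887673, p(88)=44108109, p(89)=49995925, p(90)=56634173, p(91)=64112359, p(92)=72533807, p(93)=82010177, p(94)=92669720, p(95)=104651419, p(96)=118114304, p(97)=133230930, p(98)=150198136, p(99)=169229875, p(100)=190569292, p(101)=214481126, p(102)=241265379, p(103)=271248950, p(104)=304801365, p(105)=342325709, p(106)=384276336, p(107)=431149389, p(108)=483502844, p(109)=541946240, p(110)=607163746, p(111)=679903203, p(112)=761002156, p(113)=851376628, p(114)=952050665, p(115)=1064144451, p(116)=1188908248, p(117)=1327710076, p(118)=1482074143, p(119)=1653668665, p(120)=1844349560, p(121)=2056148051, p(122)=2291320912, p(123)=2552338241, p(124)=2841940500, p(125)=3163127352, p(126)=3519222692, p(127)=3913864295, p(128)=4351078600, p(129)=4835271870, p(130)=5371315400, p(131)=5964539504, p(132)=6620830889, p(133)=7346629512, p(134)=8149040695, p(135)=9035836076, p(136)=10015581680, p(137)=11097645016, p(138)=12292341831, p(139)=13610949895, p(140)=15065878135, p(141)=16670689208, p(142)=18440293320, p(143)=20390982757.
Final step: p(144) = p(143) + p(142) - p(139) - p(137) + p(132) + p(129) - p(122) - p(118) + p(109) + p(104) - p(93) - p(87) + p(74) + p(67) - p(52) - p(44) + p(27) + p(18)
= 20390982757 + 18440293320 - 13610949895 - 11097645016 + 6620830889 + 4835271870 - 2291320912 - 1482074143 + 541946240 + 304801365 - 82010177 - 38887673 + 7089500 + 2679689 - 281589 - 75175 + 3010 + 385
= 22540654445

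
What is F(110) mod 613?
94

Matrix identity: Q^n = [[F_(n+1), F_n], [F_n, F_(n-1)]] with Q = [[1,1],[1,0]].
n = 110 = 1101110₂. Square-and-multiply, entries mod 613:
Q^1 = [[1,1],[1,0]]
Q^3 = (Q^1)²·Q = [[3,2],[2,1]]
Q^6 = (Q^3)² = [[13,8],[8,5]]
Q^13 = (Q^6)²·Q = [[377,233],[233,144]]
Q^27 = (Q^13)²·Q = [[277,258],[258,19]]
Q^55 = (Q^27)²·Q = [[207,464],[464,356]]
Q^110 = (Q^55)² = [[72,94],[94,591]]
F_110 mod 613 = Q^110[0][1] = 94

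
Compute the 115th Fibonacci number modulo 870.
785

Matrix identity: Q^n = [[F_(n+1), F_n], [F_n, F_(n-1)]] with Q = [[1,1],[1,0]].
n = 115 = 1110011₂. Square-and-multiply, entries mod 870:
Q^1 = [[1,1],[1,0]]
Q^3 = (Q^1)²·Q = [[3,2],[2,1]]
Q^7 = (Q^3)²·Q = [[21,13],[13,8]]
Q^14 = (Q^7)² = [[610,377],[377,233]]
Q^28 = (Q^14)² = [[59,261],[261,668]]
Q^57 = (Q^28)²·Q = [[349,262],[262,87]]
Q^115 = (Q^57)²·Q = [[177,785],[785,262]]
F_115 mod 870 = Q^115[0][1] = 785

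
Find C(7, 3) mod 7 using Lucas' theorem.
0

Using Lucas' theorem:
Write n=7 and k=3 in base 7:
n in base 7: [1, 0]
k in base 7: [0, 3]
C(7,3) mod 7 = ∏ C(n_i, k_i) mod 7
Digit binomials (mod 7): C(1,0) = 1; C(0,3) = 0 (k_i > n_i)
Product: 1 × 0 = 0 ≡ 0 (mod 7)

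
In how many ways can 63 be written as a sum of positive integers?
1505499

p(n) counts ways to write n as a sum of positive integers (order ignored).
Euler's pentagonal recurrence: p(k) = p(k-1) + p(k-2) - p(k-5) - p(k-7) + p(k-12) + p(k-15) - ... (offsets j(3j∓1)/2, signs ++--, p(0)=1, p(<0)=0).
DP table for k = 0..62: p(0)=1, p(1)=1, p(2)=2, p(3)=3, p(4)=5, p(5)=7, p(6)=11, p(7)=15, p(8)=22, p(9)=30, p(10)=42, p(11)=56, p(12)=77, p(13)=101, p(14)=135, p(15)=176, p(16)=231, p(17)=297, p(18)=385, p(19)=490, p(20)=627, p(21)=792, p(22)=1002, p(23)=1255, p(24)=1575, p(25)=1958, p(26)=2436, p(27)=3010, p(28)=3718, p(29)=4565, p(30)=5604, p(31)=6842, p(32)=8349, p(33)=10143, p(34)=12310, p(35)=14883, p(36)=17977, p(37)=21637, p(38)=26015, p(39)=31185, p(40)=37338, p(41)=44583, p(42)=53174, p(43)=63261, p(44)=75175, p(45)=89134, p(46)=105558, p(47)=124754, p(48)=147273, p(49)=173525, p(50)=204226, p(51)=239943, p(52)=281589, p(53)=329931, p(54)=386155, p(55)=451276, p(56)=526823, p(57)=614154, p(58)=715220, p(59)=831820, p(60)=966467, p(61)=1121505, p(62)=1300156.
Final step: p(63) = p(62) + p(61) - p(58) - p(56) + p(51) + p(48) - p(41) - p(37) + p(28) + p(23) - p(12) - p(6)
= 1300156 + 1121505 - 715220 - 526823 + 239943 + 147273 - 44583 - 21637 + 3718 + 1255 - 77 - 11
= 1505499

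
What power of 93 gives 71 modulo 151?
113

Baby-step giant-step with step n = ⌈√151⌉ = 13.
Baby steps 93^j mod 151 (j:value) for j=0..12: 0:1, 1:93, 2:42, 3:131, 4:103, 5:66, 6:98, 7:54, 8:39, 9:3, 10:128, 11:126, 12:91.
Giant-step multiplier: 93^(-13) ≡ 93^(150-13) = 93^137 ≡ 108 (mod 151).
Giant steps γ_i = 71·108^i mod 151: γ_0=71, γ_1=118, γ_2=60, γ_3=138, γ_4=106, γ_5=123, γ_6=147, γ_7=21, γ_8=3 (in table at j=9).
x = i·n + j = 8·13 + 9 = 113.
Check: 93^113 ≡ 71 (mod 151).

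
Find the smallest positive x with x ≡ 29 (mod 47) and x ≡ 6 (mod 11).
358

Using Chinese Remainder Theorem:
M = 47 × 11 = 517
M1 = 11, M2 = 47
y1 = 11^(-1) mod 47 = 30
y2 = 47^(-1) mod 11 = 4
x = (29×11×30 + 6×47×4) mod 517 = 358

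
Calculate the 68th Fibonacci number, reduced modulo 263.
190

Matrix identity: Q^n = [[F_(n+1), F_n], [F_n, F_(n-1)]] with Q = [[1,1],[1,0]].
n = 68 = 1000100₂. Square-and-multiply, entries mod 263:
Q^1 = [[1,1],[1,0]]
Q^2 = (Q^1)² = [[2,1],[1,1]]
Q^4 = (Q^2)² = [[5,3],[3,2]]
Q^8 = (Q^4)² = [[34,21],[21,13]]
Q^17 = (Q^8)²·Q = [[217,19],[19,198]]
Q^34 = (Q^17)² = [[110,258],[258,115]]
Q^68 = (Q^34)² = [[27,190],[190,100]]
F_68 mod 263 = Q^68[0][1] = 190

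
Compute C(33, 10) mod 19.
13

Using Lucas' theorem:
Write n=33 and k=10 in base 19:
n in base 19: [1, 14]
k in base 19: [0, 10]
C(33,10) mod 19 = ∏ C(n_i, k_i) mod 19
Digit binomials (mod 19): C(1,0) = 1; C(14,10) = 1001 ≡ 13
Product: 1 × 13 = 13 ≡ 13 (mod 19)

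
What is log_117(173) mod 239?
121

Baby-step giant-step with step n = ⌈√239⌉ = 16.
Baby steps 117^j mod 239 (j:value) for j=0..15: 0:1, 1:117, 2:66, 3:74, 4:54, 5:104, 6:218, 7:172, 8:48, 9:119, 10:61, 11:206, 12:202, 13:212, 14:187, 15:130.
Giant-step multiplier: 117^(-16) ≡ 117^(238-16) = 117^222 ≡ 25 (mod 239).
Giant steps γ_i = 173·25^i mod 239: γ_0=173, γ_1=23, γ_2=97, γ_3=35, γ_4=158, γ_5=126, γ_6=43, γ_7=119 (in table at j=9).
x = i·n + j = 7·16 + 9 = 121.
Check: 117^121 ≡ 173 (mod 239).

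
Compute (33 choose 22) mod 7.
6

Using Lucas' theorem:
Write n=33 and k=22 in base 7:
n in base 7: [4, 5]
k in base 7: [3, 1]
C(33,22) mod 7 = ∏ C(n_i, k_i) mod 7
Digit binomials (mod 7): C(4,3) = 4; C(5,1) = 5
Product: 4 × 5 = 20 ≡ 6 (mod 7)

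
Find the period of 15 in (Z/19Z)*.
18

19 is prime, so ord(15) divides φ(19) = 18.
Divisors of 18: 1, 2, 3, 6, 9, 18.
Repeated squaring: 15^1 ≡ 15, 15^2 ≡ 16, 15^4 ≡ 9, 15^8 ≡ 5, 15^16 ≡ 6 (mod 19).
Test 15^d mod 19 for each divisor d in increasing order:
15^1 ≡ 15
15^2 ≡ 16
15^3 = 15^2·15^1 ≡ 12
15^6 = 15^4·15^2 ≡ 11
15^9 = 15^8·15^1 ≡ 18
15^18 = 15^16·15^2 ≡ 1  ← first divisor giving 1
The order is 18.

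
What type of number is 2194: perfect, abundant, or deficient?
deficient

Proper divisors of 2194: sum = 1 + 2 + 1097 = 1100
Since 1100 < 2194, 2194 is deficient.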